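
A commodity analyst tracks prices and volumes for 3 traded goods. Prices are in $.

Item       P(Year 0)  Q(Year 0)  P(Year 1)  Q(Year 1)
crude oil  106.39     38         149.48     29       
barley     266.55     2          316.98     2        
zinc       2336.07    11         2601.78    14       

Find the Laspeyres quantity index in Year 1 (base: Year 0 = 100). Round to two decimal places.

Laspeyres quantity index uses base-period prices as weights.
ΣP(Year 0)·Q(Year 1) = 106.39×29 + 266.55×2 + 2336.07×14 = 3085.31 + 533.1 + 32704.98 = 36323.39
ΣP(Year 0)·Q(Year 0) = 106.39×38 + 266.55×2 + 2336.07×11 = 4042.82 + 533.1 + 25696.77 = 30272.69
Index = 36323.39 / 30272.69 × 100 = 119.9873

119.99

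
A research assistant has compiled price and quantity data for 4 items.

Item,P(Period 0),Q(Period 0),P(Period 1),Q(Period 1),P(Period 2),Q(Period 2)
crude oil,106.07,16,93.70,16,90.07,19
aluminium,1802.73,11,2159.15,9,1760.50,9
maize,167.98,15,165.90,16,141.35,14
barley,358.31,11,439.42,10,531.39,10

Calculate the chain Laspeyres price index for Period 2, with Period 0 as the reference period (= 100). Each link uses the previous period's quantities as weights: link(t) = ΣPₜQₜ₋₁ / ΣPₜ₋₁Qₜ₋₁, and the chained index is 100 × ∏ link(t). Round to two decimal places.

Link Period 0→Period 1:
ΣP(Period 1)Q(Period 0) = 93.70×16 + 2159.15×11 + 165.90×15 + 439.42×11 = 1499.2 + 23750.65 + 2488.5 + 4833.62 = 32571.97
ΣP(Period 0)Q(Period 0) = 106.07×16 + 1802.73×11 + 167.98×15 + 358.31×11 = 1697.12 + 19830.03 + 2519.7 + 3941.41 = 27988.26
link = 32571.97/27988.26 = 1.163773
Link Period 1→Period 2:
ΣP(Period 2)Q(Period 1) = 90.07×16 + 1760.50×9 + 141.35×16 + 531.39×10 = 1441.12 + 15844.5 + 2261.6 + 5313.9 = 24861.12
ΣP(Period 1)Q(Period 1) = 93.70×16 + 2159.15×9 + 165.90×16 + 439.42×10 = 1499.2 + 19432.35 + 2654.4 + 4394.2 = 27980.15
link = 24861.12/27980.15 = 0.888527
Chained index = 100 × 1.163773 × 0.888527 = 103.4043

103.40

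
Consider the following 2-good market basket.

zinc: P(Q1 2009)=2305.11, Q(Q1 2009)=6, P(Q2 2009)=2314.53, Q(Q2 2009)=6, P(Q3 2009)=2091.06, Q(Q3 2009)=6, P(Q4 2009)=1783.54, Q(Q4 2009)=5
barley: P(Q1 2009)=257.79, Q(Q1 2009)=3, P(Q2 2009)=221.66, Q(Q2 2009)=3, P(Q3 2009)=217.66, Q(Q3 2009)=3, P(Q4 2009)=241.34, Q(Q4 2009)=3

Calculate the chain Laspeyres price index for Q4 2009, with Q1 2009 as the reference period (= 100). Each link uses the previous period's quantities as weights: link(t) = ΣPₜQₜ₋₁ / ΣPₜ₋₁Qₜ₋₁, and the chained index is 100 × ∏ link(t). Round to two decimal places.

78.23

Link Q1 2009→Q2 2009:
ΣP(Q2 2009)Q(Q1 2009) = 2314.53×6 + 221.66×3 = 13887.18 + 664.98 = 14552.16
ΣP(Q1 2009)Q(Q1 2009) = 2305.11×6 + 257.79×3 = 13830.66 + 773.37 = 14604.03
link = 14552.16/14604.03 = 0.996448
Link Q2 2009→Q3 2009:
ΣP(Q3 2009)Q(Q2 2009) = 2091.06×6 + 217.66×3 = 12546.36 + 652.98 = 13199.34
ΣP(Q2 2009)Q(Q2 2009) = 2314.53×6 + 221.66×3 = 13887.18 + 664.98 = 14552.16
link = 13199.34/14552.16 = 0.907036
Link Q3 2009→Q4 2009:
ΣP(Q4 2009)Q(Q3 2009) = 1783.54×6 + 241.34×3 = 10701.24 + 724.02 = 11425.26
ΣP(Q3 2009)Q(Q3 2009) = 2091.06×6 + 217.66×3 = 12546.36 + 652.98 = 13199.34
link = 11425.26/13199.34 = 0.865593
Chained index = 100 × 0.996448 × 0.907036 × 0.865593 = 78.2336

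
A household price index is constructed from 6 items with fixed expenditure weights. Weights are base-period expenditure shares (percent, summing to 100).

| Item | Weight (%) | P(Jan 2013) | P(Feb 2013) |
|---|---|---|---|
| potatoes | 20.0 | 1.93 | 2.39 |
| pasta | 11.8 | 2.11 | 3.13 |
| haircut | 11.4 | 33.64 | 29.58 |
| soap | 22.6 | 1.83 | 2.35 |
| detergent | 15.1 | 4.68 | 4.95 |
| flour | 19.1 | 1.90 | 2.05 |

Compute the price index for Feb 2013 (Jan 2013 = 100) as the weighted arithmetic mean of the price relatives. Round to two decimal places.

117.90

potatoes: 20.0 × (2.39/1.93) = 20.0 × 1.238342 = 24.7668
pasta: 11.8 × (3.13/2.11) = 11.8 × 1.483412 = 17.5043
haircut: 11.4 × (29.58/33.64) = 11.4 × 0.879310 = 10.0241
soap: 22.6 × (2.35/1.83) = 22.6 × 1.284153 = 29.0219
detergent: 15.1 × (4.95/4.68) = 15.1 × 1.057692 = 15.9712
flour: 19.1 × (2.05/1.90) = 19.1 × 1.078947 = 20.6079
Index = Σ wᵢ·(p₁ᵢ/p₀ᵢ) = 24.7668 + 17.5043 + 10.0241 + 29.0219 + 15.9712 + 20.6079 = 117.8961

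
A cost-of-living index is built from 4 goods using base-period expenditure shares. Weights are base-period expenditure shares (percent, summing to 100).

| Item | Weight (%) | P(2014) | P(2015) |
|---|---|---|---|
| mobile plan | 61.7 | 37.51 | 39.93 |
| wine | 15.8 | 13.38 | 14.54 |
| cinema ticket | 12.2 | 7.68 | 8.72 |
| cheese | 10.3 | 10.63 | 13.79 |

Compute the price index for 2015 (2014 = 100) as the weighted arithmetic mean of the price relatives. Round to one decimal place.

mobile plan: 61.7 × (39.93/37.51) = 61.7 × 1.064516 = 65.6806
wine: 15.8 × (14.54/13.38) = 15.8 × 1.086697 = 17.1698
cinema ticket: 12.2 × (8.72/7.68) = 12.2 × 1.135417 = 13.8521
cheese: 10.3 × (13.79/10.63) = 10.3 × 1.297272 = 13.3619
Index = Σ wᵢ·(p₁ᵢ/p₀ᵢ) = 65.6806 + 17.1698 + 13.8521 + 13.3619 = 110.0644

110.1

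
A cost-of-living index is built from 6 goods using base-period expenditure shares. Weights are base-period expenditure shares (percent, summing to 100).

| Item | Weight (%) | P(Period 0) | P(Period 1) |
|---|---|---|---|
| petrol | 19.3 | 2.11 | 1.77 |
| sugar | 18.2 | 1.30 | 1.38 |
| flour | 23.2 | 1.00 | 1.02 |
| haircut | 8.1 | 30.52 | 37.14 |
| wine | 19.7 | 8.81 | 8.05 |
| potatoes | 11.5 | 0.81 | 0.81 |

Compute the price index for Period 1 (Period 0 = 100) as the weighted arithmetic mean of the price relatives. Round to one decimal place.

petrol: 19.3 × (1.77/2.11) = 19.3 × 0.838863 = 16.1900
sugar: 18.2 × (1.38/1.30) = 18.2 × 1.061538 = 19.3200
flour: 23.2 × (1.02/1.00) = 23.2 × 1.020000 = 23.6640
haircut: 8.1 × (37.14/30.52) = 8.1 × 1.216907 = 9.8569
wine: 19.7 × (8.05/8.81) = 19.7 × 0.913734 = 18.0006
potatoes: 11.5 × (0.81/0.81) = 11.5 × 1.000000 = 11.5000
Index = Σ wᵢ·(p₁ᵢ/p₀ᵢ) = 16.1900 + 19.3200 + 23.6640 + 9.8569 + 18.0006 + 11.5000 = 98.5316

98.5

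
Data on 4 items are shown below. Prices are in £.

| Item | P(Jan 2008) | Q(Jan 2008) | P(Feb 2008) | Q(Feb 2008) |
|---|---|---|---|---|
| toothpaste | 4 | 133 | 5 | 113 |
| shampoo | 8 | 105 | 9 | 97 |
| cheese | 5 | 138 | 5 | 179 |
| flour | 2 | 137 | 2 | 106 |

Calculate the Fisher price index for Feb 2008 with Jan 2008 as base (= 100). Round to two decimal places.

Laspeyres component (base-period weights):
ΣP(Feb 2008)Q(Jan 2008) = 5×133 + 9×105 + 5×138 + 2×137 = 665 + 945 + 690 + 274 = 2574
ΣP(Jan 2008)Q(Jan 2008) = 4×133 + 8×105 + 5×138 + 2×137 = 532 + 840 + 690 + 274 = 2336
L = 2574 / 2336 × 100 = 110.1884
Paasche component (current-period weights):
ΣP(Feb 2008)Q(Feb 2008) = 5×113 + 9×97 + 5×179 + 2×106 = 565 + 873 + 895 + 212 = 2545
ΣP(Jan 2008)Q(Feb 2008) = 4×113 + 8×97 + 5×179 + 2×106 = 452 + 776 + 895 + 212 = 2335
P = 2545 / 2335 × 100 = 108.9936
Fisher = √(L × P) = √(110.1884 × 108.9936) = 109.5893

109.59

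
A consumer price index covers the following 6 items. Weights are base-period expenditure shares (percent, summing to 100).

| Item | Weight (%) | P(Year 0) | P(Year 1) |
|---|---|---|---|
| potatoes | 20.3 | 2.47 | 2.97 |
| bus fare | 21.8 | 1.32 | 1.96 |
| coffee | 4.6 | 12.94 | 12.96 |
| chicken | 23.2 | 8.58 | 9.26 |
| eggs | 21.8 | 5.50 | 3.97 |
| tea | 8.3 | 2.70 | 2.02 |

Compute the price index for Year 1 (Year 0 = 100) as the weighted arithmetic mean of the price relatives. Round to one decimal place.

potatoes: 20.3 × (2.97/2.47) = 20.3 × 1.202429 = 24.4093
bus fare: 21.8 × (1.96/1.32) = 21.8 × 1.484848 = 32.3697
coffee: 4.6 × (12.96/12.94) = 4.6 × 1.001546 = 4.6071
chicken: 23.2 × (9.26/8.58) = 23.2 × 1.079254 = 25.0387
eggs: 21.8 × (3.97/5.50) = 21.8 × 0.721818 = 15.7356
tea: 8.3 × (2.02/2.70) = 8.3 × 0.748148 = 6.2096
Index = Σ wᵢ·(p₁ᵢ/p₀ᵢ) = 24.4093 + 32.3697 + 4.6071 + 25.0387 + 15.7356 + 6.2096 = 108.3701

108.4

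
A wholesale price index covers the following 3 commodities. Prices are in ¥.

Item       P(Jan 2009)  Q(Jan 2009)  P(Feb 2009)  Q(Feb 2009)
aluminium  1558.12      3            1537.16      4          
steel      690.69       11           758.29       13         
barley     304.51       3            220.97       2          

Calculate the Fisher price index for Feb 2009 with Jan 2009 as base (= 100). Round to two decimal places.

Laspeyres component (base-period weights):
ΣP(Feb 2009)Q(Jan 2009) = 1537.16×3 + 758.29×11 + 220.97×3 = 4611.48 + 8341.19 + 662.91 = 13615.58
ΣP(Jan 2009)Q(Jan 2009) = 1558.12×3 + 690.69×11 + 304.51×3 = 4674.36 + 7597.59 + 913.53 = 13185.48
L = 13615.58 / 13185.48 × 100 = 103.2619
Paasche component (current-period weights):
ΣP(Feb 2009)Q(Feb 2009) = 1537.16×4 + 758.29×13 + 220.97×2 = 6148.64 + 9857.77 + 441.94 = 16448.35
ΣP(Jan 2009)Q(Feb 2009) = 1558.12×4 + 690.69×13 + 304.51×2 = 6232.48 + 8978.97 + 609.02 = 15820.47
P = 16448.35 / 15820.47 × 100 = 103.9688
Fisher = √(L × P) = √(103.2619 × 103.9688) = 103.6147

103.61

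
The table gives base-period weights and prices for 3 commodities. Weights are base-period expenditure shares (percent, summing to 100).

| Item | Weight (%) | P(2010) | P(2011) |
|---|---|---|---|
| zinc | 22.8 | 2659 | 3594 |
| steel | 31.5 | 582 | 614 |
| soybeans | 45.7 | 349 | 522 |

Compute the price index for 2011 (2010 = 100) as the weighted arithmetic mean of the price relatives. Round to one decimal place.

zinc: 22.8 × (3594/2659) = 22.8 × 1.351636 = 30.8173
steel: 31.5 × (614/582) = 31.5 × 1.054983 = 33.2320
soybeans: 45.7 × (522/349) = 45.7 × 1.495702 = 68.3536
Index = Σ wᵢ·(p₁ᵢ/p₀ᵢ) = 30.8173 + 33.2320 + 68.3536 = 132.4028

132.4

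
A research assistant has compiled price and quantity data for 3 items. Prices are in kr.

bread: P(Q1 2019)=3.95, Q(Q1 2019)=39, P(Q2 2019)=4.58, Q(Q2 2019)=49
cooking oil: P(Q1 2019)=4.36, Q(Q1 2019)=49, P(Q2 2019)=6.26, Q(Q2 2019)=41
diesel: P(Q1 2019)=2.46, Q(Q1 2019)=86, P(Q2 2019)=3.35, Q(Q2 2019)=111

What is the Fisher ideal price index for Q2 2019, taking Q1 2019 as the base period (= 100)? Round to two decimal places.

132.84

Laspeyres component (base-period weights):
ΣP(Q2 2019)Q(Q1 2019) = 4.58×39 + 6.26×49 + 3.35×86 = 178.62 + 306.74 + 288.1 = 773.46
ΣP(Q1 2019)Q(Q1 2019) = 3.95×39 + 4.36×49 + 2.46×86 = 154.05 + 213.64 + 211.56 = 579.25
L = 773.46 / 579.25 × 100 = 133.5278
Paasche component (current-period weights):
ΣP(Q2 2019)Q(Q2 2019) = 4.58×49 + 6.26×41 + 3.35×111 = 224.42 + 256.66 + 371.85 = 852.93
ΣP(Q1 2019)Q(Q2 2019) = 3.95×49 + 4.36×41 + 2.46×111 = 193.55 + 178.76 + 273.06 = 645.37
P = 852.93 / 645.37 × 100 = 132.1614
Fisher = √(L × P) = √(133.5278 × 132.1614) = 132.8429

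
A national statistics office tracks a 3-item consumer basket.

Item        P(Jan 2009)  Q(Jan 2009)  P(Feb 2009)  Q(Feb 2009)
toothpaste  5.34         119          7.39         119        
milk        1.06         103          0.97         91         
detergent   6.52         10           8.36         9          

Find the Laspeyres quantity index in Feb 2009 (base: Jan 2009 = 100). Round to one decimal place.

97.6

Laspeyres quantity index uses base-period prices as weights.
ΣP(Jan 2009)·Q(Feb 2009) = 5.34×119 + 1.06×91 + 6.52×9 = 635.46 + 96.46 + 58.68 = 790.6
ΣP(Jan 2009)·Q(Jan 2009) = 5.34×119 + 1.06×103 + 6.52×10 = 635.46 + 109.18 + 65.2 = 809.84
Index = 790.6 / 809.84 × 100 = 97.6242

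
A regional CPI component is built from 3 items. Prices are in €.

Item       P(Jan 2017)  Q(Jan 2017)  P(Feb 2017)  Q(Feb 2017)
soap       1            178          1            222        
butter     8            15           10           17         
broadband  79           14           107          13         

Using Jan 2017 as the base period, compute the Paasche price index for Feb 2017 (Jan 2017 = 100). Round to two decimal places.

128.74

Paasche price index uses current-period quantities as weights.
ΣP(Feb 2017)·Q(Feb 2017) = 1×222 + 10×17 + 107×13 = 222 + 170 + 1391 = 1783
ΣP(Jan 2017)·Q(Feb 2017) = 1×222 + 8×17 + 79×13 = 222 + 136 + 1027 = 1385
Index = 1783 / 1385 × 100 = 128.7365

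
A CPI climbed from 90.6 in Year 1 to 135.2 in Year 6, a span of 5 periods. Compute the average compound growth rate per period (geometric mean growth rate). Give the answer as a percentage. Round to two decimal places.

Growth factor = (135.2/90.6)^(1/5) = (1.492274)^(1/5) = 1.083352
Growth rate = 1.083352 − 1 = 0.083352 = 8.3352%

8.34%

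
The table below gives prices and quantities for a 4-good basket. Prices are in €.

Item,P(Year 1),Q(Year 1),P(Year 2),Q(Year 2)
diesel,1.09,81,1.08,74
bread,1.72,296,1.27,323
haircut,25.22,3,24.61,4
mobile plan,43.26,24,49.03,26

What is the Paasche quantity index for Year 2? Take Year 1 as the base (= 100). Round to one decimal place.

Paasche quantity index uses current-period prices as weights.
ΣP(Year 2)·Q(Year 2) = 1.08×74 + 1.27×323 + 24.61×4 + 49.03×26 = 79.92 + 410.21 + 98.44 + 1274.78 = 1863.35
ΣP(Year 2)·Q(Year 1) = 1.08×81 + 1.27×296 + 24.61×3 + 49.03×24 = 87.48 + 375.92 + 73.83 + 1176.72 = 1713.95
Index = 1863.35 / 1713.95 × 100 = 108.7167

108.7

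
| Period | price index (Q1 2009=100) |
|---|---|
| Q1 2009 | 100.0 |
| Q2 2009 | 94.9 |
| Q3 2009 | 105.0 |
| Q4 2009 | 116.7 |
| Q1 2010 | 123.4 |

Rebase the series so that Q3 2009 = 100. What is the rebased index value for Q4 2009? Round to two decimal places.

Rebased(Q4 2009) = 116.7 / 105.0 × 100 = 111.1429

111.14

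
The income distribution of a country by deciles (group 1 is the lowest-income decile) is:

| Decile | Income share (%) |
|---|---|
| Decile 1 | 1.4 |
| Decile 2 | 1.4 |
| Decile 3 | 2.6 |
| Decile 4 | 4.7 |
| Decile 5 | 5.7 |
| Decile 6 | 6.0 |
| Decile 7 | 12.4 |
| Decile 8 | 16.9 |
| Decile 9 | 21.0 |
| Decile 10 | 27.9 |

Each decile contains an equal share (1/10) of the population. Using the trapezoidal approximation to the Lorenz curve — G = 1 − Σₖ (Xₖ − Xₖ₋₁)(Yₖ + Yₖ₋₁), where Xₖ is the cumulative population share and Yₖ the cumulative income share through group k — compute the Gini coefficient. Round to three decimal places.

Cumulative income shares Yₖ: 0.0140, 0.0280, 0.0540, 0.1010, 0.1580, 0.2180, 0.3420, 0.5110, 0.7210, 1.0000
Σ (Xₖ−Xₖ₋₁)(Yₖ+Yₖ₋₁) = (1/10)(0.0140+0.0000) + (1/10)(0.0280+0.0140) + (1/10)(0.0540+0.0280) + (1/10)(0.1010+0.0540) + (1/10)(0.1580+0.1010) + (1/10)(0.2180+0.1580) + (1/10)(0.3420+0.2180) + (1/10)(0.5110+0.3420) + (1/10)(0.7210+0.5110) + (1/10)(1.0000+0.7210)
  = 0.0014 + 0.0042 + 0.0082 + 0.0155 + 0.0259 + 0.0376 + 0.0560 + 0.0853 + 0.1232 + 0.1721 = 0.5294
G = 1 − 0.5294 = 0.4706

0.471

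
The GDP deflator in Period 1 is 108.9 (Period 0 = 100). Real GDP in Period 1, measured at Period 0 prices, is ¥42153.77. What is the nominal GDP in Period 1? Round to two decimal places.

Nominal = Real × (Index/100) = 42153.77 × (108.9/100)
        = 42153.77 × 1.089 = 45905.4555

45905.46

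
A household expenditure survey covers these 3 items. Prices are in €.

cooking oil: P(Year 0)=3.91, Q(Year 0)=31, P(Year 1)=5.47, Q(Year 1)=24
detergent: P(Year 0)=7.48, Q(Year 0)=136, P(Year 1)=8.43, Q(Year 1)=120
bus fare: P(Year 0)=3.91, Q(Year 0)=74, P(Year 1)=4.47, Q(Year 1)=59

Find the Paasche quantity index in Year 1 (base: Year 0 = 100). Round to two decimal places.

85.41

Paasche quantity index uses current-period prices as weights.
ΣP(Year 1)·Q(Year 1) = 5.47×24 + 8.43×120 + 4.47×59 = 131.28 + 1011.6 + 263.73 = 1406.61
ΣP(Year 1)·Q(Year 0) = 5.47×31 + 8.43×136 + 4.47×74 = 169.57 + 1146.48 + 330.78 = 1646.83
Index = 1406.61 / 1646.83 × 100 = 85.4132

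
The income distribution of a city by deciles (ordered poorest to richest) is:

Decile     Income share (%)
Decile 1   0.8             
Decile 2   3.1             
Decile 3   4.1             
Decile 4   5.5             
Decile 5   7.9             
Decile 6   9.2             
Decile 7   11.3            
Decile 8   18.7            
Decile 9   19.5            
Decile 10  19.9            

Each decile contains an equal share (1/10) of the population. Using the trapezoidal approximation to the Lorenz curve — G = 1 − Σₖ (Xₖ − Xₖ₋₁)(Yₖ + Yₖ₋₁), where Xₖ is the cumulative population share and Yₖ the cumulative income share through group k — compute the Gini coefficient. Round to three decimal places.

Cumulative income shares Yₖ: 0.0080, 0.0390, 0.0800, 0.1350, 0.2140, 0.3060, 0.4190, 0.6060, 0.8010, 1.0000
Σ (Xₖ−Xₖ₋₁)(Yₖ+Yₖ₋₁) = (1/10)(0.0080+0.0000) + (1/10)(0.0390+0.0080) + (1/10)(0.0800+0.0390) + (1/10)(0.1350+0.0800) + (1/10)(0.2140+0.1350) + (1/10)(0.3060+0.2140) + (1/10)(0.4190+0.3060) + (1/10)(0.6060+0.4190) + (1/10)(0.8010+0.6060) + (1/10)(1.0000+0.8010)
  = 0.0008 + 0.0047 + 0.0119 + 0.0215 + 0.0349 + 0.0520 + 0.0725 + 0.1025 + 0.1407 + 0.1801 = 0.6216
G = 1 − 0.6216 = 0.3784

0.378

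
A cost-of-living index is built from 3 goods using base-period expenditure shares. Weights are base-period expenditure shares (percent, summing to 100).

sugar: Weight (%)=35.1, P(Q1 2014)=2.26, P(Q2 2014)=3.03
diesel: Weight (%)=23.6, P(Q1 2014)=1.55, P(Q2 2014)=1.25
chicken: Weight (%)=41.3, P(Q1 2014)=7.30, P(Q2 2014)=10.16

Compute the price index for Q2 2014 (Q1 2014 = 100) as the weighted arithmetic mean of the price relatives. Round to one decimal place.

sugar: 35.1 × (3.03/2.26) = 35.1 × 1.340708 = 47.0588
diesel: 23.6 × (1.25/1.55) = 23.6 × 0.806452 = 19.0323
chicken: 41.3 × (10.16/7.30) = 41.3 × 1.391781 = 57.4805
Index = Σ wᵢ·(p₁ᵢ/p₀ᵢ) = 47.0588 + 19.0323 + 57.4805 = 123.5717

123.6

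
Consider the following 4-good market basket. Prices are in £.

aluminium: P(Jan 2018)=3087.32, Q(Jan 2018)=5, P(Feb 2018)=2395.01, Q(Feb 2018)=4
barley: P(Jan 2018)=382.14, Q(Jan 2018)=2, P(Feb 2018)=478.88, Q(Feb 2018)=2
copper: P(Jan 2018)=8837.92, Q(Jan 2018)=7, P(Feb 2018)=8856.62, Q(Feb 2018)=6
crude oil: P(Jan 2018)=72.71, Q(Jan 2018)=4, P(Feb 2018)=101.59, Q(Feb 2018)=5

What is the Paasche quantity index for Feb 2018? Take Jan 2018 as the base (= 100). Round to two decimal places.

85.20

Paasche quantity index uses current-period prices as weights.
ΣP(Feb 2018)·Q(Feb 2018) = 2395.01×4 + 478.88×2 + 8856.62×6 + 101.59×5 = 9580.04 + 957.76 + 53139.72 + 507.95 = 64185.47
ΣP(Feb 2018)·Q(Jan 2018) = 2395.01×5 + 478.88×2 + 8856.62×7 + 101.59×4 = 11975.05 + 957.76 + 61996.34 + 406.36 = 75335.51
Index = 64185.47 / 75335.51 × 100 = 85.1995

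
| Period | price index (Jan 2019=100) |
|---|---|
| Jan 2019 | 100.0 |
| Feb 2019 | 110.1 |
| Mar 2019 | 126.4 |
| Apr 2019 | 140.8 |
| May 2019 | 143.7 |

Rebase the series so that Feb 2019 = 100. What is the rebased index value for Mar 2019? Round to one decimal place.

Rebased(Mar 2019) = 126.4 / 110.1 × 100 = 114.8047

114.8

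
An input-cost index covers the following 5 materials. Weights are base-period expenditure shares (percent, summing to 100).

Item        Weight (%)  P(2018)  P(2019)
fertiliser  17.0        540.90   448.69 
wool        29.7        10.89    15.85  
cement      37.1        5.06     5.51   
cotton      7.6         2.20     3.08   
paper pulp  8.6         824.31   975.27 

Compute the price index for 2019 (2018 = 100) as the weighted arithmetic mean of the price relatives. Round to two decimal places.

fertiliser: 17.0 × (448.69/540.90) = 17.0 × 0.829525 = 14.1019
wool: 29.7 × (15.85/10.89) = 29.7 × 1.455464 = 43.2273
cement: 37.1 × (5.51/5.06) = 37.1 × 1.088933 = 40.3994
cotton: 7.6 × (3.08/2.20) = 7.6 × 1.400000 = 10.6400
paper pulp: 8.6 × (975.27/824.31) = 8.6 × 1.183135 = 10.1750
Index = Σ wᵢ·(p₁ᵢ/p₀ᵢ) = 14.1019 + 43.2273 + 40.3994 + 10.6400 + 10.1750 = 118.5436

118.54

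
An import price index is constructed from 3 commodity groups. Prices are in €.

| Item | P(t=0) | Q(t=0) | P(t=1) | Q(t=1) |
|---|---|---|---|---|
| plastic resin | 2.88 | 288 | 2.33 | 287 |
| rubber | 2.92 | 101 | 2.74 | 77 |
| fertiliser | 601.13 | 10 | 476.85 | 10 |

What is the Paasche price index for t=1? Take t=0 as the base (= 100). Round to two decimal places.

79.97

Paasche price index uses current-period quantities as weights.
ΣP(t=1)·Q(t=1) = 2.33×287 + 2.74×77 + 476.85×10 = 668.71 + 210.98 + 4768.5 = 5648.19
ΣP(t=0)·Q(t=1) = 2.88×287 + 2.92×77 + 601.13×10 = 826.56 + 224.84 + 6011.3 = 7062.7
Index = 5648.19 / 7062.7 × 100 = 79.9721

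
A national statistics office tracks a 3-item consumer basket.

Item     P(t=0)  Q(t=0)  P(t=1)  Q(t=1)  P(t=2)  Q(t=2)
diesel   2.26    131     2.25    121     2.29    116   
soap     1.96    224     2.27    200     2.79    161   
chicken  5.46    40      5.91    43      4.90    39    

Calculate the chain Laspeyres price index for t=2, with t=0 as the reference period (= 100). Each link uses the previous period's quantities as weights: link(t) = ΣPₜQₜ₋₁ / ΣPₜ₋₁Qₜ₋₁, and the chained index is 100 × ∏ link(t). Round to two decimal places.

Link t=0→t=1:
ΣP(t=1)Q(t=0) = 2.25×131 + 2.27×224 + 5.91×40 = 294.75 + 508.48 + 236.4 = 1039.63
ΣP(t=0)Q(t=0) = 2.26×131 + 1.96×224 + 5.46×40 = 296.06 + 439.04 + 218.4 = 953.5
link = 1039.63/953.5 = 1.090330
Link t=1→t=2:
ΣP(t=2)Q(t=1) = 2.29×121 + 2.79×200 + 4.90×43 = 277.09 + 558 + 210.7 = 1045.79
ΣP(t=1)Q(t=1) = 2.25×121 + 2.27×200 + 5.91×43 = 272.25 + 454 + 254.13 = 980.38
link = 1045.79/980.38 = 1.066719
Chained index = 100 × 1.090330 × 1.066719 = 116.3076

116.31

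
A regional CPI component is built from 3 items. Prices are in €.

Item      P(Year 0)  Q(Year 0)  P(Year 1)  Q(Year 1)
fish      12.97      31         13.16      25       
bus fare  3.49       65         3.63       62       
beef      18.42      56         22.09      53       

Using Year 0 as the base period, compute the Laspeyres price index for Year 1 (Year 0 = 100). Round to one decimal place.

Laspeyres price index uses base-period quantities as weights.
ΣP(Year 1)·Q(Year 0) = 13.16×31 + 3.63×65 + 22.09×56 = 407.96 + 235.95 + 1237.04 = 1880.95
ΣP(Year 0)·Q(Year 0) = 12.97×31 + 3.49×65 + 18.42×56 = 402.07 + 226.85 + 1031.52 = 1660.44
Index = 1880.95 / 1660.44 × 100 = 113.2802

113.3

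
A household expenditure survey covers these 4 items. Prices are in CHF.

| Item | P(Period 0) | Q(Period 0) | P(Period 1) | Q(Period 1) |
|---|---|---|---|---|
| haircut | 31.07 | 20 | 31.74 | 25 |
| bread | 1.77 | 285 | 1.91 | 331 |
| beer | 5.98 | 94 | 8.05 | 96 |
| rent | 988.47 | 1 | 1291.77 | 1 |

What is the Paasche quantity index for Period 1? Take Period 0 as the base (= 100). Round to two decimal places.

108.14

Paasche quantity index uses current-period prices as weights.
ΣP(Period 1)·Q(Period 1) = 31.74×25 + 1.91×331 + 8.05×96 + 1291.77×1 = 793.5 + 632.21 + 772.8 + 1291.77 = 3490.28
ΣP(Period 1)·Q(Period 0) = 31.74×20 + 1.91×285 + 8.05×94 + 1291.77×1 = 634.8 + 544.35 + 756.7 + 1291.77 = 3227.62
Index = 3490.28 / 3227.62 × 100 = 108.1379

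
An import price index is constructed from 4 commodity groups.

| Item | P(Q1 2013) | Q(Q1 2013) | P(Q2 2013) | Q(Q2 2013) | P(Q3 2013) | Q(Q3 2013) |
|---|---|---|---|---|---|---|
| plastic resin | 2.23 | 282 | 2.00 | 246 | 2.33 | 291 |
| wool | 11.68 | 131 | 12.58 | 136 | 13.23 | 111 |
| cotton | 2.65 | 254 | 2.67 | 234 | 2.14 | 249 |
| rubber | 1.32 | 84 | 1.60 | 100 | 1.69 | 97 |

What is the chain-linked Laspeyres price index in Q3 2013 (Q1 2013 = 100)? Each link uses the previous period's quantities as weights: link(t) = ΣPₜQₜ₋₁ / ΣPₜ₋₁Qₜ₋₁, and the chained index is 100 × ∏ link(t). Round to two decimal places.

104.65

Link Q1 2013→Q2 2013:
ΣP(Q2 2013)Q(Q1 2013) = 2.00×282 + 12.58×131 + 2.67×254 + 1.60×84 = 564 + 1647.98 + 678.18 + 134.4 = 3024.56
ΣP(Q1 2013)Q(Q1 2013) = 2.23×282 + 11.68×131 + 2.65×254 + 1.32×84 = 628.86 + 1530.08 + 673.1 + 110.88 = 2942.92
link = 3024.56/2942.92 = 1.027741
Link Q2 2013→Q3 2013:
ΣP(Q3 2013)Q(Q2 2013) = 2.33×246 + 13.23×136 + 2.14×234 + 1.69×100 = 573.18 + 1799.28 + 500.76 + 169 = 3042.22
ΣP(Q2 2013)Q(Q2 2013) = 2.00×246 + 12.58×136 + 2.67×234 + 1.60×100 = 492 + 1710.88 + 624.78 + 160 = 2987.66
link = 3042.22/2987.66 = 1.018262
Chained index = 100 × 1.027741 × 1.018262 = 104.6510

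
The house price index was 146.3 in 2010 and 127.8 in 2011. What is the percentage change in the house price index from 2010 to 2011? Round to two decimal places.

-12.65%

Change = (127.8 − 146.3) / 146.3 × 100
       = -18.5 / 146.3 × 100 = -12.6452%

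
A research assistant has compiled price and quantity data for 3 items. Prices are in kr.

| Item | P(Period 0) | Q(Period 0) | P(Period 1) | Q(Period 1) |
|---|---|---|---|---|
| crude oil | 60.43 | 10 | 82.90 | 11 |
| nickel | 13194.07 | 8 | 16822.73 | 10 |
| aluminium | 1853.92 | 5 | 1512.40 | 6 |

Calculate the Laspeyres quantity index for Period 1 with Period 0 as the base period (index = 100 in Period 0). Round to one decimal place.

Laspeyres quantity index uses base-period prices as weights.
ΣP(Period 0)·Q(Period 1) = 60.43×11 + 13194.07×10 + 1853.92×6 = 664.73 + 131940.7 + 11123.52 = 143728.95
ΣP(Period 0)·Q(Period 0) = 60.43×10 + 13194.07×8 + 1853.92×5 = 604.3 + 105552.56 + 9269.6 = 115426.46
Index = 143728.95 / 115426.46 × 100 = 124.5199

124.5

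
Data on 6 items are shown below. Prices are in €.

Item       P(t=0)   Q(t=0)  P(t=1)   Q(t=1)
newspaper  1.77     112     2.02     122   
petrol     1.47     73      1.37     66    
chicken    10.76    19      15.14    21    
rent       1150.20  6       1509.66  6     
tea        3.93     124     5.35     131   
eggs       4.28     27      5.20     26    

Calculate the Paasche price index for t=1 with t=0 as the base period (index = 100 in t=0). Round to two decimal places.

Paasche price index uses current-period quantities as weights.
ΣP(t=1)·Q(t=1) = 2.02×122 + 1.37×66 + 15.14×21 + 1509.66×6 + 5.35×131 + 5.20×26 = 246.44 + 90.42 + 317.94 + 9057.96 + 700.85 + 135.2 = 10548.81
ΣP(t=0)·Q(t=1) = 1.77×122 + 1.47×66 + 10.76×21 + 1150.20×6 + 3.93×131 + 4.28×26 = 215.94 + 97.02 + 225.96 + 6901.2 + 514.83 + 111.28 = 8066.23
Index = 10548.81 / 8066.23 × 100 = 130.7775

130.78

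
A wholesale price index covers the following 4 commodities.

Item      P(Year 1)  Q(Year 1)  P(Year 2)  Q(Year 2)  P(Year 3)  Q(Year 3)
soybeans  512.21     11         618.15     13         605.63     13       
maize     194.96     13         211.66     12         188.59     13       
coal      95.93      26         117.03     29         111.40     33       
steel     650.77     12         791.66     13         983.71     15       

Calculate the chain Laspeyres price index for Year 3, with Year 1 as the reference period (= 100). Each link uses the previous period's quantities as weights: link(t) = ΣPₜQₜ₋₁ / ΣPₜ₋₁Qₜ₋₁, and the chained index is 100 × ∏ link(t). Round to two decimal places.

128.94

Link Year 1→Year 2:
ΣP(Year 2)Q(Year 1) = 618.15×11 + 211.66×13 + 117.03×26 + 791.66×12 = 6799.65 + 2751.58 + 3042.78 + 9499.92 = 22093.93
ΣP(Year 1)Q(Year 1) = 512.21×11 + 194.96×13 + 95.93×26 + 650.77×12 = 5634.31 + 2534.48 + 2494.18 + 7809.24 = 18472.21
link = 22093.93/18472.21 = 1.196063
Link Year 2→Year 3:
ΣP(Year 3)Q(Year 2) = 605.63×13 + 188.59×12 + 111.40×29 + 983.71×13 = 7873.19 + 2263.08 + 3230.6 + 12788.23 = 26155.1
ΣP(Year 2)Q(Year 2) = 618.15×13 + 211.66×12 + 117.03×29 + 791.66×13 = 8035.95 + 2539.92 + 3393.87 + 10291.58 = 24261.32
link = 26155.1/24261.32 = 1.078058
Chained index = 100 × 1.196063 × 1.078058 = 128.9425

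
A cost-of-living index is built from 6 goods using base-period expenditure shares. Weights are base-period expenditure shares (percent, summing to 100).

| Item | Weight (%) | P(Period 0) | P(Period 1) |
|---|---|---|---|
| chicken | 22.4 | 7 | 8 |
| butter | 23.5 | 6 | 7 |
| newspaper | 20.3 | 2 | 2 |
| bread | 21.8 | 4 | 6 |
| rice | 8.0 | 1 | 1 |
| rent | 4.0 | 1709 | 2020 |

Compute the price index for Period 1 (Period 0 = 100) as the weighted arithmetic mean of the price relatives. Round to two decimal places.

118.74

chicken: 22.4 × (8/7) = 22.4 × 1.142857 = 25.6000
butter: 23.5 × (7/6) = 23.5 × 1.166667 = 27.4167
newspaper: 20.3 × (2/2) = 20.3 × 1.000000 = 20.3000
bread: 21.8 × (6/4) = 21.8 × 1.500000 = 32.7000
rice: 8.0 × (1/1) = 8.0 × 1.000000 = 8.0000
rent: 4.0 × (2020/1709) = 4.0 × 1.181978 = 4.7279
Index = Σ wᵢ·(p₁ᵢ/p₀ᵢ) = 25.6000 + 27.4167 + 20.3000 + 32.7000 + 8.0000 + 4.7279 = 118.7446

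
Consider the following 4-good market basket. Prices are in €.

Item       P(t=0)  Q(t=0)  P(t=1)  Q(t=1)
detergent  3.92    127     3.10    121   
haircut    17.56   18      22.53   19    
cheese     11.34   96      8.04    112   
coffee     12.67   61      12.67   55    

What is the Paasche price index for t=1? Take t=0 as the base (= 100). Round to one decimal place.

86.5

Paasche price index uses current-period quantities as weights.
ΣP(t=1)·Q(t=1) = 3.10×121 + 22.53×19 + 8.04×112 + 12.67×55 = 375.1 + 428.07 + 900.48 + 696.85 = 2400.5
ΣP(t=0)·Q(t=1) = 3.92×121 + 17.56×19 + 11.34×112 + 12.67×55 = 474.32 + 333.64 + 1270.08 + 696.85 = 2774.89
Index = 2400.5 / 2774.89 × 100 = 86.5079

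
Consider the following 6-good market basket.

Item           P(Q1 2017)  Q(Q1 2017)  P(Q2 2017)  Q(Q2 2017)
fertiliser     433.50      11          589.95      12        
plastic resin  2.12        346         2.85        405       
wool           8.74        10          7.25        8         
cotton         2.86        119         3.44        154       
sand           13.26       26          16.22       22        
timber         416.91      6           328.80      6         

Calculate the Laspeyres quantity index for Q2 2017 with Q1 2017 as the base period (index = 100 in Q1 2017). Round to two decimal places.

106.70

Laspeyres quantity index uses base-period prices as weights.
ΣP(Q1 2017)·Q(Q2 2017) = 433.50×12 + 2.12×405 + 8.74×8 + 2.86×154 + 13.26×22 + 416.91×6 = 5202 + 858.6 + 69.92 + 440.44 + 291.72 + 2501.46 = 9364.14
ΣP(Q1 2017)·Q(Q1 2017) = 433.50×11 + 2.12×346 + 8.74×10 + 2.86×119 + 13.26×26 + 416.91×6 = 4768.5 + 733.52 + 87.4 + 340.34 + 344.76 + 2501.46 = 8775.98
Index = 9364.14 / 8775.98 × 100 = 106.7019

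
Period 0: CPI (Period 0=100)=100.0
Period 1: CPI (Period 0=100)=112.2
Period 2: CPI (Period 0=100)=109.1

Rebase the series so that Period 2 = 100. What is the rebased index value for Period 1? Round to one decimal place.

Rebased(Period 1) = 112.2 / 109.1 × 100 = 102.8414

102.8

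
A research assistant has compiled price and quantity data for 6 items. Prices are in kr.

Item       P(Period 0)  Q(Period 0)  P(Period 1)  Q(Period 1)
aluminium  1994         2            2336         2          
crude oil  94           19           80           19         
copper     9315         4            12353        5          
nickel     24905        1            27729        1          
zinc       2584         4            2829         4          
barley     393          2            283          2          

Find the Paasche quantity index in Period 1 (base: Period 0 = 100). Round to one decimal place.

Paasche quantity index uses current-period prices as weights.
ΣP(Period 1)·Q(Period 1) = 2336×2 + 80×19 + 12353×5 + 27729×1 + 2829×4 + 283×2 = 4672 + 1520 + 61765 + 27729 + 11316 + 566 = 107568
ΣP(Period 1)·Q(Period 0) = 2336×2 + 80×19 + 12353×4 + 27729×1 + 2829×4 + 283×2 = 4672 + 1520 + 49412 + 27729 + 11316 + 566 = 95215
Index = 107568 / 95215 × 100 = 112.9738

113.0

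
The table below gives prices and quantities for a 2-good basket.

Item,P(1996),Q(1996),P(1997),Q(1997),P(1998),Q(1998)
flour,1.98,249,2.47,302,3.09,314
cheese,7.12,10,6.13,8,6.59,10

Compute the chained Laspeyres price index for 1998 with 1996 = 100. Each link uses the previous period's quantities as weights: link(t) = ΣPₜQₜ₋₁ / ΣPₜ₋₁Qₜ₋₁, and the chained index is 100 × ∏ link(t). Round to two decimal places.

Link 1996→1997:
ΣP(1997)Q(1996) = 2.47×249 + 6.13×10 = 615.03 + 61.3 = 676.33
ΣP(1996)Q(1996) = 1.98×249 + 7.12×10 = 493.02 + 71.2 = 564.22
link = 676.33/564.22 = 1.198699
Link 1997→1998:
ΣP(1998)Q(1997) = 3.09×302 + 6.59×8 = 933.18 + 52.72 = 985.9
ΣP(1997)Q(1997) = 2.47×302 + 6.13×8 = 745.94 + 49.04 = 794.98
link = 985.9/794.98 = 1.240157
Chained index = 100 × 1.198699 × 1.240157 = 148.6575

148.66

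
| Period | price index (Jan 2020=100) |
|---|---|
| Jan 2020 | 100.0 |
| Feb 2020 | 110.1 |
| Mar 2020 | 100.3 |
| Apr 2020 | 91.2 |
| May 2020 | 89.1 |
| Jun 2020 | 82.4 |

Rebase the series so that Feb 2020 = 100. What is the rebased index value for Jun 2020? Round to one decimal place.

74.8

Rebased(Jun 2020) = 82.4 / 110.1 × 100 = 74.8411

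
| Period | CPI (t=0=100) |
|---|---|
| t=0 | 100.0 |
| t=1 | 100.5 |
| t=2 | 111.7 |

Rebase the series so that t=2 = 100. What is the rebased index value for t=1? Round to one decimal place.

90.0

Rebased(t=1) = 100.5 / 111.7 × 100 = 89.9731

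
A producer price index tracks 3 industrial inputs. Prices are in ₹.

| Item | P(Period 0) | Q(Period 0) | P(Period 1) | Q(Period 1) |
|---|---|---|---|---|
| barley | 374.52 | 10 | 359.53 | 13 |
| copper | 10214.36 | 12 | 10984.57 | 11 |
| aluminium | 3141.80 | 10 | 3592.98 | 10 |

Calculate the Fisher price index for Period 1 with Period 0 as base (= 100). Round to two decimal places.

108.61

Laspeyres component (base-period weights):
ΣP(Period 1)Q(Period 0) = 359.53×10 + 10984.57×12 + 3592.98×10 = 3595.3 + 131814.84 + 35929.8 = 171339.94
ΣP(Period 0)Q(Period 0) = 374.52×10 + 10214.36×12 + 3141.80×10 = 3745.2 + 122572.32 + 31418 = 157735.52
L = 171339.94 / 157735.52 × 100 = 108.6248
Paasche component (current-period weights):
ΣP(Period 1)Q(Period 1) = 359.53×13 + 10984.57×11 + 3592.98×10 = 4673.89 + 120830.27 + 35929.8 = 161433.96
ΣP(Period 0)Q(Period 1) = 374.52×13 + 10214.36×11 + 3141.80×10 = 4868.76 + 112357.96 + 31418 = 148644.72
P = 161433.96 / 148644.72 × 100 = 108.6039
Fisher = √(L × P) = √(108.6248 × 108.6039) = 108.6144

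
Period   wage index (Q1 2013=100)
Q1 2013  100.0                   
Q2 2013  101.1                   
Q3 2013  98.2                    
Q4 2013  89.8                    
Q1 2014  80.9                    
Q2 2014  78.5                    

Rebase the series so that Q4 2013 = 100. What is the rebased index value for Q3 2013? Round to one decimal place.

109.4

Rebased(Q3 2013) = 98.2 / 89.8 × 100 = 109.3541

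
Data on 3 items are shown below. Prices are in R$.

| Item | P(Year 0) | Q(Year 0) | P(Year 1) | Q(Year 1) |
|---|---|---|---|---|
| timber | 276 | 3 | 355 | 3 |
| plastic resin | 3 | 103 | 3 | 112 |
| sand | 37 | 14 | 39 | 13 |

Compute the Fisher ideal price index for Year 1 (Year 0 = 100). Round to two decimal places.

116.00

Laspeyres component (base-period weights):
ΣP(Year 1)Q(Year 0) = 355×3 + 3×103 + 39×14 = 1065 + 309 + 546 = 1920
ΣP(Year 0)Q(Year 0) = 276×3 + 3×103 + 37×14 = 828 + 309 + 518 = 1655
L = 1920 / 1655 × 100 = 116.0121
Paasche component (current-period weights):
ΣP(Year 1)Q(Year 1) = 355×3 + 3×112 + 39×13 = 1065 + 336 + 507 = 1908
ΣP(Year 0)Q(Year 1) = 276×3 + 3×112 + 37×13 = 828 + 336 + 481 = 1645
P = 1908 / 1645 × 100 = 115.9878
Fisher = √(L × P) = √(116.0121 × 115.9878) = 116.0000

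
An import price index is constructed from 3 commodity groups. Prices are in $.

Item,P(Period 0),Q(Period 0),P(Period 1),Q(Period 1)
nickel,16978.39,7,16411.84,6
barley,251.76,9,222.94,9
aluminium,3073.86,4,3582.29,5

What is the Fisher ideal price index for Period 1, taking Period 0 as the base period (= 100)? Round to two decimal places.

98.71

Laspeyres component (base-period weights):
ΣP(Period 1)Q(Period 0) = 16411.84×7 + 222.94×9 + 3582.29×4 = 114882.88 + 2006.46 + 14329.16 = 131218.5
ΣP(Period 0)Q(Period 0) = 16978.39×7 + 251.76×9 + 3073.86×4 = 118848.73 + 2265.84 + 12295.44 = 133410.01
L = 131218.5 / 133410.01 × 100 = 98.3573
Paasche component (current-period weights):
ΣP(Period 1)Q(Period 1) = 16411.84×6 + 222.94×9 + 3582.29×5 = 98471.04 + 2006.46 + 17911.45 = 118388.95
ΣP(Period 0)Q(Period 1) = 16978.39×6 + 251.76×9 + 3073.86×5 = 101870.34 + 2265.84 + 15369.3 = 119505.48
P = 118388.95 / 119505.48 × 100 = 99.0657
Fisher = √(L × P) = √(98.3573 × 99.0657) = 98.7109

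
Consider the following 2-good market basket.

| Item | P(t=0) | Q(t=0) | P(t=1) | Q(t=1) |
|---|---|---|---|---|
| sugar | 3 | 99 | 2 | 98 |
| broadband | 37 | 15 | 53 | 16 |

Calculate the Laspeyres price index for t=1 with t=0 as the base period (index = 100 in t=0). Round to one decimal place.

116.5

Laspeyres price index uses base-period quantities as weights.
ΣP(t=1)·Q(t=0) = 2×99 + 53×15 = 198 + 795 = 993
ΣP(t=0)·Q(t=0) = 3×99 + 37×15 = 297 + 555 = 852
Index = 993 / 852 × 100 = 116.5493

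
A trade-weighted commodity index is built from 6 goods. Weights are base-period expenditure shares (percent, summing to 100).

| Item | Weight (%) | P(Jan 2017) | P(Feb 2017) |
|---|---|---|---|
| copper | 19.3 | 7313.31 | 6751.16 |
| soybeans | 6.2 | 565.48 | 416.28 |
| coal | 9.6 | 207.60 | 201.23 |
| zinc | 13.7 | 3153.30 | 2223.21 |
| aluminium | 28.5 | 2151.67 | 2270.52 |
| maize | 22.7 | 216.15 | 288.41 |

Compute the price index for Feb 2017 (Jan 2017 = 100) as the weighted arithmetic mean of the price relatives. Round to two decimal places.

copper: 19.3 × (6751.16/7313.31) = 19.3 × 0.923133 = 17.8165
soybeans: 6.2 × (416.28/565.48) = 6.2 × 0.736153 = 4.5642
coal: 9.6 × (201.23/207.60) = 9.6 × 0.969316 = 9.3054
zinc: 13.7 × (2223.21/3153.30) = 13.7 × 0.705042 = 9.6591
aluminium: 28.5 × (2270.52/2151.67) = 28.5 × 1.055236 = 30.0742
maize: 22.7 × (288.41/216.15) = 22.7 × 1.334305 = 30.2887
Index = Σ wᵢ·(p₁ᵢ/p₀ᵢ) = 17.8165 + 4.5642 + 9.3054 + 9.6591 + 30.0742 + 30.2887 = 101.7081

101.71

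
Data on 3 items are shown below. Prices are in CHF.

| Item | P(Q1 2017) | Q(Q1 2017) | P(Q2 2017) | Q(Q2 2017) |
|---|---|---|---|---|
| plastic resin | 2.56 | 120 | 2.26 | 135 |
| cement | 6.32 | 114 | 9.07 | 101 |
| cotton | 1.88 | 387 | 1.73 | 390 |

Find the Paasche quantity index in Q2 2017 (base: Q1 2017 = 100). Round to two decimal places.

Paasche quantity index uses current-period prices as weights.
ΣP(Q2 2017)·Q(Q2 2017) = 2.26×135 + 9.07×101 + 1.73×390 = 305.1 + 916.07 + 674.7 = 1895.87
ΣP(Q2 2017)·Q(Q1 2017) = 2.26×120 + 9.07×114 + 1.73×387 = 271.2 + 1033.98 + 669.51 = 1974.69
Index = 1895.87 / 1974.69 × 100 = 96.0085

96.01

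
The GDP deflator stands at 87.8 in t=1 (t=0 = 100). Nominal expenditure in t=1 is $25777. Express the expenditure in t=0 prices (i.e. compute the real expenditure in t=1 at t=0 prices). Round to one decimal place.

Real = Nominal ÷ (Index/100) = 25777 ÷ (87.8/100)
     = 25777 ÷ 0.878 = 29358.7699

29358.8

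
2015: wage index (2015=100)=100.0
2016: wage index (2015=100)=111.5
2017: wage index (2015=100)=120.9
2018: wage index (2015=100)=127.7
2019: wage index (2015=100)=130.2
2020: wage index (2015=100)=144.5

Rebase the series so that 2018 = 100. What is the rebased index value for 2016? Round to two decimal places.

87.31

Rebased(2016) = 111.5 / 127.7 × 100 = 87.3140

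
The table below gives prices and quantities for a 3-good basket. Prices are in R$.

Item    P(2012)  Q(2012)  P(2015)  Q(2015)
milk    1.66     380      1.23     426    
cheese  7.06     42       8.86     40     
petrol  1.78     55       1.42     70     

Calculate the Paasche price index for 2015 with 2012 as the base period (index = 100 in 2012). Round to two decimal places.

Paasche price index uses current-period quantities as weights.
ΣP(2015)·Q(2015) = 1.23×426 + 8.86×40 + 1.42×70 = 523.98 + 354.4 + 99.4 = 977.78
ΣP(2012)·Q(2015) = 1.66×426 + 7.06×40 + 1.78×70 = 707.16 + 282.4 + 124.6 = 1114.16
Index = 977.78 / 1114.16 × 100 = 87.7594

87.76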